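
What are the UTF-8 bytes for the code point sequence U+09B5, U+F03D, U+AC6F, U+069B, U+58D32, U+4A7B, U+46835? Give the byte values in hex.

E0 A6 B5 EF 80 BD EA B1 AF DA 9B F1 98 B4 B2 E4 A9 BB F1 86 A0 B5

U+09B5: 3-byte form → E0 A6 B5.
U+F03D: 3-byte form → EF 80 BD.
U+AC6F: 3-byte form → EA B1 AF.
U+069B: 2-byte form → DA 9B.
U+58D32: 4-byte form → F1 98 B4 B2.
U+4A7B: 3-byte form → E4 A9 BB.
U+46835: 4-byte form → F1 86 A0 B5.
Concatenated (22 bytes): E0 A6 B5 EF 80 BD EA B1 AF DA 9B F1 98 B4 B2 E4 A9 BB F1 86 A0 B5.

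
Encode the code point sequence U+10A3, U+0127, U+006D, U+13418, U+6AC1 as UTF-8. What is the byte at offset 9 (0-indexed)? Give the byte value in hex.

0x98

U+10A3 → 3-byte form E1 82 A3 at offsets 0–2.
U+0127 → 2-byte form C4 A7 at offsets 3–4.
U+006D → 1-byte form 6D at offsets 5–5.
U+13418 → 4-byte form F0 93 90 98 at offsets 6–9.
Offset 9 falls in char 4's range; it's byte 4 of F0 93 90 98 = 0x98.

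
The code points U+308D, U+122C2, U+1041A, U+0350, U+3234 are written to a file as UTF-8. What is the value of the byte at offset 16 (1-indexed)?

1-indexed offset 16 is 0-indexed offset 15.
U+308D → 3-byte form E3 82 8D at offsets 0–2.
U+122C2 → 4-byte form F0 92 8B 82 at offsets 3–6.
U+1041A → 4-byte form F0 90 90 9A at offsets 7–10.
U+0350 → 2-byte form CD 90 at offsets 11–12.
U+3234 → 3-byte form E3 88 B4 at offsets 13–15.
Offset 15 falls in char 5's range; it's byte 3 of E3 88 B4 = 0xB4.

0xB4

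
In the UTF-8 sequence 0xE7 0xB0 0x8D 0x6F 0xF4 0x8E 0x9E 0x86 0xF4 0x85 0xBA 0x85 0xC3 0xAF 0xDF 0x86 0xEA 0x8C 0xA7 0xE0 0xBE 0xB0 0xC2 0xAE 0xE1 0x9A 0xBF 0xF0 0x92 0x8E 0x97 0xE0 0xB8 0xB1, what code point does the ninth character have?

Offset 0: leading byte 0xE7 = 11100111 → 3-byte char #1 = E7 B0 8D.
Offset 3: leading byte 0x6F = 01101111 → 1-byte char #2 = 6F.
Offset 4: leading byte 0xF4 = 11110100 → 4-byte char #3 = F4 8E 9E 86.
Offset 8: leading byte 0xF4 = 11110100 → 4-byte char #4 = F4 85 BA 85.
Offset 12: leading byte 0xC3 = 11000011 → 2-byte char #5 = C3 AF.
Offset 14: leading byte 0xDF = 11011111 → 2-byte char #6 = DF 86.
Offset 16: leading byte 0xEA = 11101010 → 3-byte char #7 = EA 8C A7.
Offset 19: leading byte 0xE0 = 11100000 → 3-byte char #8 = E0 BE B0.
Offset 22: leading byte 0xC2 = 11000010 → 2-byte char #9 = C2 AE.
Leading byte 0xC2 = 11000010 matches 110xxxxx → 2-byte sequence.
Byte 1: 0xC2 = 11000010, payload 00010 (5 bits).
Byte 2: 0xAE = 10101110 (10xxxxxx ✓), payload 101110.
Concatenate: 00010101110 = 0xAE (11 bits → U+00AE).

U+00AE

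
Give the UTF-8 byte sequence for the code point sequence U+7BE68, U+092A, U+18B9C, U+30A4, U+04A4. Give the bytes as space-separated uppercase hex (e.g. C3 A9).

U+7BE68: 4-byte form → F1 BB B9 A8.
U+092A: 3-byte form → E0 A4 AA.
U+18B9C: 4-byte form → F0 98 AE 9C.
U+30A4: 3-byte form → E3 82 A4.
U+04A4: 2-byte form → D2 A4.
Concatenated (16 bytes): F1 BB B9 A8 E0 A4 AA F0 98 AE 9C E3 82 A4 D2 A4.

F1 BB B9 A8 E0 A4 AA F0 98 AE 9C E3 82 A4 D2 A4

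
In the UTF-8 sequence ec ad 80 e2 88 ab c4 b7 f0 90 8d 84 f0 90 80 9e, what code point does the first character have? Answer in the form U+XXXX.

U+CB40

Offset 0: leading byte 0xEC = 11101100 → 3-byte char #1 = EC AD 80.
Leading byte 0xEC = 11101100 matches 1110xxxx → 3-byte sequence.
Byte 1: 0xEC = 11101100, payload 1100 (4 bits).
Byte 2: 0xAD = 10101101 (10xxxxxx ✓), payload 101101.
Byte 3: 0x80 = 10000000 (10xxxxxx ✓), payload 000000.
Concatenate: 1100101101000000 = 0xCB40 (16 bits → U+CB40).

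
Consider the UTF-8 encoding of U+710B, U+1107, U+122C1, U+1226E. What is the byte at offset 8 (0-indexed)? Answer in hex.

U+710B → 3-byte form E7 84 8B at offsets 0–2.
U+1107 → 3-byte form E1 84 87 at offsets 3–5.
U+122C1 → 4-byte form F0 92 8B 81 at offsets 6–9.
Offset 8 falls in char 3's range; it's byte 3 of F0 92 8B 81 = 0x8B.

0x8B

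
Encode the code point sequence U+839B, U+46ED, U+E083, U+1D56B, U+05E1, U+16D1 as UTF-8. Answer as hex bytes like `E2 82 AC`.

U+839B: 3-byte form → E8 8E 9B.
U+46ED: 3-byte form → E4 9B AD.
U+E083: 3-byte form → EE 82 83.
U+1D56B: 4-byte form → F0 9D 95 AB.
U+05E1: 2-byte form → D7 A1.
U+16D1: 3-byte form → E1 9B 91.
Concatenated (18 bytes): E8 8E 9B E4 9B AD EE 82 83 F0 9D 95 AB D7 A1 E1 9B 91.

E8 8E 9B E4 9B AD EE 82 83 F0 9D 95 AB D7 A1 E1 9B 91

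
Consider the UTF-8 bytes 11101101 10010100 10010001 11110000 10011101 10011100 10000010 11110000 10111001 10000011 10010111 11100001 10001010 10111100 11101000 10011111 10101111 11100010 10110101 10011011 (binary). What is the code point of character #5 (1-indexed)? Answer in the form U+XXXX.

U+87EF

Offset 0: leading byte 0xED = 11101101 → 3-byte char #1 = ED 94 91.
Offset 3: leading byte 0xF0 = 11110000 → 4-byte char #2 = F0 9D 9C 82.
Offset 7: leading byte 0xF0 = 11110000 → 4-byte char #3 = F0 B9 83 97.
Offset 11: leading byte 0xE1 = 11100001 → 3-byte char #4 = E1 8A BC.
Offset 14: leading byte 0xE8 = 11101000 → 3-byte char #5 = E8 9F AF.
Leading byte 0xE8 = 11101000 matches 1110xxxx → 3-byte sequence.
Byte 1: 0xE8 = 11101000, payload 1000 (4 bits).
Byte 2: 0x9F = 10011111 (10xxxxxx ✓), payload 011111.
Byte 3: 0xAF = 10101111 (10xxxxxx ✓), payload 101111.
Concatenate: 1000011111101111 = 0x87EF (16 bits → U+87EF).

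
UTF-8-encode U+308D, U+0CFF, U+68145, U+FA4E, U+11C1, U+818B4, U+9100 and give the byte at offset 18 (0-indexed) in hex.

U+308D → 3-byte form E3 82 8D at offsets 0–2.
U+0CFF → 3-byte form E0 B3 BF at offsets 3–5.
U+68145 → 4-byte form F1 A8 85 85 at offsets 6–9.
U+FA4E → 3-byte form EF A9 8E at offsets 10–12.
U+11C1 → 3-byte form E1 87 81 at offsets 13–15.
U+818B4 → 4-byte form F2 81 A2 B4 at offsets 16–19.
Offset 18 falls in char 6's range; it's byte 3 of F2 81 A2 B4 = 0xA2.

0xA2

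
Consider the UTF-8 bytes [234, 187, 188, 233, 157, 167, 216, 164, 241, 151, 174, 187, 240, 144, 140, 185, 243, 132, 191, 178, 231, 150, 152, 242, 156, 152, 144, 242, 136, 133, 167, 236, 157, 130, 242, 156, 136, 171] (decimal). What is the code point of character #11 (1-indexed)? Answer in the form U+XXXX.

Offset 0: leading byte 0xEA = 11101010 → 3-byte char #1 = EA BB BC.
Offset 3: leading byte 0xE9 = 11101001 → 3-byte char #2 = E9 9D A7.
Offset 6: leading byte 0xD8 = 11011000 → 2-byte char #3 = D8 A4.
Offset 8: leading byte 0xF1 = 11110001 → 4-byte char #4 = F1 97 AE BB.
Offset 12: leading byte 0xF0 = 11110000 → 4-byte char #5 = F0 90 8C B9.
Offset 16: leading byte 0xF3 = 11110011 → 4-byte char #6 = F3 84 BF B2.
Offset 20: leading byte 0xE7 = 11100111 → 3-byte char #7 = E7 96 98.
Offset 23: leading byte 0xF2 = 11110010 → 4-byte char #8 = F2 9C 98 90.
Offset 27: leading byte 0xF2 = 11110010 → 4-byte char #9 = F2 88 85 A7.
Offset 31: leading byte 0xEC = 11101100 → 3-byte char #10 = EC 9D 82.
Offset 34: leading byte 0xF2 = 11110010 → 4-byte char #11 = F2 9C 88 AB.
Leading byte 0xF2 = 11110010 matches 11110xxx → 4-byte sequence.
Byte 1: 0xF2 = 11110010, payload 010 (3 bits).
Byte 2: 0x9C = 10011100 (10xxxxxx ✓), payload 011100.
Byte 3: 0x88 = 10001000 (10xxxxxx ✓), payload 001000.
Byte 4: 0xAB = 10101011 (10xxxxxx ✓), payload 101011.
Concatenate: 010011100001000101011 = 0x9C22B (21 bits → U+9C22B).

U+9C22B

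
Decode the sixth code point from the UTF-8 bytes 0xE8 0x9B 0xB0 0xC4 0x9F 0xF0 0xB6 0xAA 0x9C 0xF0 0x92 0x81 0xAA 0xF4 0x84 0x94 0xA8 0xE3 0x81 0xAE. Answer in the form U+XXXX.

U+306E

Offset 0: leading byte 0xE8 = 11101000 → 3-byte char #1 = E8 9B B0.
Offset 3: leading byte 0xC4 = 11000100 → 2-byte char #2 = C4 9F.
Offset 5: leading byte 0xF0 = 11110000 → 4-byte char #3 = F0 B6 AA 9C.
Offset 9: leading byte 0xF0 = 11110000 → 4-byte char #4 = F0 92 81 AA.
Offset 13: leading byte 0xF4 = 11110100 → 4-byte char #5 = F4 84 94 A8.
Offset 17: leading byte 0xE3 = 11100011 → 3-byte char #6 = E3 81 AE.
Leading byte 0xE3 = 11100011 matches 1110xxxx → 3-byte sequence.
Byte 1: 0xE3 = 11100011, payload 0011 (4 bits).
Byte 2: 0x81 = 10000001 (10xxxxxx ✓), payload 000001.
Byte 3: 0xAE = 10101110 (10xxxxxx ✓), payload 101110.
Concatenate: 0011000001101110 = 0x306E (16 bits → U+306E).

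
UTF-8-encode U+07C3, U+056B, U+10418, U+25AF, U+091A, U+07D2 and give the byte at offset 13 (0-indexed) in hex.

0x9A

U+07C3 → 2-byte form DF 83 at offsets 0–1.
U+056B → 2-byte form D5 AB at offsets 2–3.
U+10418 → 4-byte form F0 90 90 98 at offsets 4–7.
U+25AF → 3-byte form E2 96 AF at offsets 8–10.
U+091A → 3-byte form E0 A4 9A at offsets 11–13.
Offset 13 falls in char 5's range; it's byte 3 of E0 A4 9A = 0x9A.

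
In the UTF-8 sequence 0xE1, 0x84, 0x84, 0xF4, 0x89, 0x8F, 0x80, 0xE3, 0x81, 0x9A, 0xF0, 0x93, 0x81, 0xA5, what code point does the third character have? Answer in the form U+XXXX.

Offset 0: leading byte 0xE1 = 11100001 → 3-byte char #1 = E1 84 84.
Offset 3: leading byte 0xF4 = 11110100 → 4-byte char #2 = F4 89 8F 80.
Offset 7: leading byte 0xE3 = 11100011 → 3-byte char #3 = E3 81 9A.
Leading byte 0xE3 = 11100011 matches 1110xxxx → 3-byte sequence.
Byte 1: 0xE3 = 11100011, payload 0011 (4 bits).
Byte 2: 0x81 = 10000001 (10xxxxxx ✓), payload 000001.
Byte 3: 0x9A = 10011010 (10xxxxxx ✓), payload 011010.
Concatenate: 0011000001011010 = 0x305A (16 bits → U+305A).

U+305A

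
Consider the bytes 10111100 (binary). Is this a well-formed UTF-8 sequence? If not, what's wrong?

invalid (continuation byte with no leading byte)

Byte 0xBC = 10111100 has the form 10xxxxxx — a continuation byte — but there is no preceding leading byte.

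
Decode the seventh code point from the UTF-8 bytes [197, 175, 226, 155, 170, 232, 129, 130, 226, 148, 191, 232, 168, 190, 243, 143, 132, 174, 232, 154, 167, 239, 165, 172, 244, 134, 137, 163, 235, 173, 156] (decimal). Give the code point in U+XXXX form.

Offset 0: leading byte 0xC5 = 11000101 → 2-byte char #1 = C5 AF.
Offset 2: leading byte 0xE2 = 11100010 → 3-byte char #2 = E2 9B AA.
Offset 5: leading byte 0xE8 = 11101000 → 3-byte char #3 = E8 81 82.
Offset 8: leading byte 0xE2 = 11100010 → 3-byte char #4 = E2 94 BF.
Offset 11: leading byte 0xE8 = 11101000 → 3-byte char #5 = E8 A8 BE.
Offset 14: leading byte 0xF3 = 11110011 → 4-byte char #6 = F3 8F 84 AE.
Offset 18: leading byte 0xE8 = 11101000 → 3-byte char #7 = E8 9A A7.
Leading byte 0xE8 = 11101000 matches 1110xxxx → 3-byte sequence.
Byte 1: 0xE8 = 11101000, payload 1000 (4 bits).
Byte 2: 0x9A = 10011010 (10xxxxxx ✓), payload 011010.
Byte 3: 0xA7 = 10100111 (10xxxxxx ✓), payload 100111.
Concatenate: 1000011010100111 = 0x86A7 (16 bits → U+86A7).

U+86A7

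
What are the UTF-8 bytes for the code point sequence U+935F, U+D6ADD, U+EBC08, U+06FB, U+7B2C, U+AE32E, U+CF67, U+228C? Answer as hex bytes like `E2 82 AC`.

E9 8D 9F F3 96 AB 9D F3 AB B0 88 DB BB E7 AC AC F2 AE 8C AE EC BD A7 E2 8A 8C

U+935F: 3-byte form → E9 8D 9F.
U+D6ADD: 4-byte form → F3 96 AB 9D.
U+EBC08: 4-byte form → F3 AB B0 88.
U+06FB: 2-byte form → DB BB.
U+7B2C: 3-byte form → E7 AC AC.
U+AE32E: 4-byte form → F2 AE 8C AE.
U+CF67: 3-byte form → EC BD A7.
U+228C: 3-byte form → E2 8A 8C.
Concatenated (26 bytes): E9 8D 9F F3 96 AB 9D F3 AB B0 88 DB BB E7 AC AC F2 AE 8C AE EC BD A7 E2 8A 8C.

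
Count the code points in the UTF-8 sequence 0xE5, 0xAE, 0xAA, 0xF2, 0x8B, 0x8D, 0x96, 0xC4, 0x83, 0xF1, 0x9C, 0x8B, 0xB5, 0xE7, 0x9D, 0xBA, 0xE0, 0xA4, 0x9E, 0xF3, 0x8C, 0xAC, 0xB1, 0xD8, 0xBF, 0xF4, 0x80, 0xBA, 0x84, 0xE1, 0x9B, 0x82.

10

Byte at offset 0: 0xE5 = 11100101 → 3-byte char (#1). Advance 3.
Byte at offset 3: 0xF2 = 11110010 → 4-byte char (#2). Advance 4.
Byte at offset 7: 0xC4 = 11000100 → 2-byte char (#3). Advance 2.
Byte at offset 9: 0xF1 = 11110001 → 4-byte char (#4). Advance 4.
Byte at offset 13: 0xE7 = 11100111 → 3-byte char (#5). Advance 3.
Byte at offset 16: 0xE0 = 11100000 → 3-byte char (#6). Advance 3.
Byte at offset 19: 0xF3 = 11110011 → 4-byte char (#7). Advance 4.
Byte at offset 23: 0xD8 = 11011000 → 2-byte char (#8). Advance 2.
Byte at offset 25: 0xF4 = 11110100 → 4-byte char (#9). Advance 4.
Byte at offset 29: 0xE1 = 11100001 → 3-byte char (#10). Advance 3.
Reached end at offset 32 after 10 code points.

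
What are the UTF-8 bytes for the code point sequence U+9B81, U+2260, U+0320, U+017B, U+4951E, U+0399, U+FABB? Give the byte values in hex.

E9 AE 81 E2 89 A0 CC A0 C5 BB F1 89 94 9E CE 99 EF AA BB

U+9B81: 3-byte form → E9 AE 81.
U+2260: 3-byte form → E2 89 A0.
U+0320: 2-byte form → CC A0.
U+017B: 2-byte form → C5 BB.
U+4951E: 4-byte form → F1 89 94 9E.
U+0399: 2-byte form → CE 99.
U+FABB: 3-byte form → EF AA BB.
Concatenated (19 bytes): E9 AE 81 E2 89 A0 CC A0 C5 BB F1 89 94 9E CE 99 EF AA BB.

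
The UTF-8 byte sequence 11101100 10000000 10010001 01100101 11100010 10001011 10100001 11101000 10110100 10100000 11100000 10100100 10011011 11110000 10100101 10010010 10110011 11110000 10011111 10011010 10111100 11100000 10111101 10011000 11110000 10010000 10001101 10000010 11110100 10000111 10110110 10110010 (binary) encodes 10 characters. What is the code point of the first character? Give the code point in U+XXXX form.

Offset 0: leading byte 0xEC = 11101100 → 3-byte char #1 = EC 80 91.
Leading byte 0xEC = 11101100 matches 1110xxxx → 3-byte sequence.
Byte 1: 0xEC = 11101100, payload 1100 (4 bits).
Byte 2: 0x80 = 10000000 (10xxxxxx ✓), payload 000000.
Byte 3: 0x91 = 10010001 (10xxxxxx ✓), payload 010001.
Concatenate: 1100000000010001 = 0xC011 (16 bits → U+C011).

U+C011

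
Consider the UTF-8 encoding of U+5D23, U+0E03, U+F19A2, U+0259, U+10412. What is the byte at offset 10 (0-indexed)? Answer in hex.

0xC9

U+5D23 → 3-byte form E5 B4 A3 at offsets 0–2.
U+0E03 → 3-byte form E0 B8 83 at offsets 3–5.
U+F19A2 → 4-byte form F3 B1 A6 A2 at offsets 6–9.
U+0259 → 2-byte form C9 99 at offsets 10–11.
Offset 10 falls in char 4's range; it's byte 1 of C9 99 = 0xC9.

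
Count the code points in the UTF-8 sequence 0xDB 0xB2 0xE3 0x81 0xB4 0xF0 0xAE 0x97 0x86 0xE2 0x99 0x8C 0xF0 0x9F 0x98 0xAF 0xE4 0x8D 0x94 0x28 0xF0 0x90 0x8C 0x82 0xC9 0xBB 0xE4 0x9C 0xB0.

Byte at offset 0: 0xDB = 11011011 → 2-byte char (#1). Advance 2.
Byte at offset 2: 0xE3 = 11100011 → 3-byte char (#2). Advance 3.
Byte at offset 5: 0xF0 = 11110000 → 4-byte char (#3). Advance 4.
Byte at offset 9: 0xE2 = 11100010 → 3-byte char (#4). Advance 3.
Byte at offset 12: 0xF0 = 11110000 → 4-byte char (#5). Advance 4.
Byte at offset 16: 0xE4 = 11100100 → 3-byte char (#6). Advance 3.
Byte at offset 19: 0x28 = 00101000 → 1-byte char (#7). Advance 1.
Byte at offset 20: 0xF0 = 11110000 → 4-byte char (#8). Advance 4.
Byte at offset 24: 0xC9 = 11001001 → 2-byte char (#9). Advance 2.
Byte at offset 26: 0xE4 = 11100100 → 3-byte char (#10). Advance 3.
Reached end at offset 29 after 10 code points.

10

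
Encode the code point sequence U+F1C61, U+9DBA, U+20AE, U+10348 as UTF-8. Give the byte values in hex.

U+F1C61: 4-byte form → F3 B1 B1 A1.
U+9DBA: 3-byte form → E9 B6 BA.
U+20AE: 3-byte form → E2 82 AE.
U+10348: 4-byte form → F0 90 8D 88.
Concatenated (14 bytes): F3 B1 B1 A1 E9 B6 BA E2 82 AE F0 90 8D 88.

F3 B1 B1 A1 E9 B6 BA E2 82 AE F0 90 8D 88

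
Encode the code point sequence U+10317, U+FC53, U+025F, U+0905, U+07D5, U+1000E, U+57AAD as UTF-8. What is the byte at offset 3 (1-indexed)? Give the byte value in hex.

1-indexed offset 3 is 0-indexed offset 2.
U+10317 → 4-byte form F0 90 8C 97 at offsets 0–3.
Offset 2 falls in char 1's range; it's byte 3 of F0 90 8C 97 = 0x8C.

0x8C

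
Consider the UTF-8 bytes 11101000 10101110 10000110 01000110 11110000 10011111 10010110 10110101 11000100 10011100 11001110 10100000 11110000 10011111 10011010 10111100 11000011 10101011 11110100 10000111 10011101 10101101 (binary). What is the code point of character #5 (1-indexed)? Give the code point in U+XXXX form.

U+03A0

Offset 0: leading byte 0xE8 = 11101000 → 3-byte char #1 = E8 AE 86.
Offset 3: leading byte 0x46 = 01000110 → 1-byte char #2 = 46.
Offset 4: leading byte 0xF0 = 11110000 → 4-byte char #3 = F0 9F 96 B5.
Offset 8: leading byte 0xC4 = 11000100 → 2-byte char #4 = C4 9C.
Offset 10: leading byte 0xCE = 11001110 → 2-byte char #5 = CE A0.
Leading byte 0xCE = 11001110 matches 110xxxxx → 2-byte sequence.
Byte 1: 0xCE = 11001110, payload 01110 (5 bits).
Byte 2: 0xA0 = 10100000 (10xxxxxx ✓), payload 100000.
Concatenate: 01110100000 = 0x3A0 (11 bits → U+03A0).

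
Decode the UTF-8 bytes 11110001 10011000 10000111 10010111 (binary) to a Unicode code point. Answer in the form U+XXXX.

U+581D7

Leading byte 0xF1 = 11110001 matches 11110xxx → 4-byte sequence.
Byte 1: 0xF1 = 11110001, payload 001 (3 bits).
Byte 2: 0x98 = 10011000 (10xxxxxx ✓), payload 011000.
Byte 3: 0x87 = 10000111 (10xxxxxx ✓), payload 000111.
Byte 4: 0x97 = 10010111 (10xxxxxx ✓), payload 010111.
Concatenate: 001011000000111010111 = 0x581D7 (21 bits → U+581D7).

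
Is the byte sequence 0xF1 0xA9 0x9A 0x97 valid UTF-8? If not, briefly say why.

valid

Leading byte 0xF1 = 11110001 → 4-byte form.
Continuation bytes 0xA9=10101001, 0x9A=10011010, 0x97=10010111 all match 10xxxxxx.
Decoded value 0x69697 is ≥ 0x10000 (shortest form) and not a surrogate.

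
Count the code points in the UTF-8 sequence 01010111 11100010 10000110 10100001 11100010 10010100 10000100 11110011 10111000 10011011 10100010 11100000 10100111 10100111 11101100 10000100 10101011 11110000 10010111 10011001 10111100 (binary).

Byte at offset 0: 0x57 = 01010111 → 1-byte char (#1). Advance 1.
Byte at offset 1: 0xE2 = 11100010 → 3-byte char (#2). Advance 3.
Byte at offset 4: 0xE2 = 11100010 → 3-byte char (#3). Advance 3.
Byte at offset 7: 0xF3 = 11110011 → 4-byte char (#4). Advance 4.
Byte at offset 11: 0xE0 = 11100000 → 3-byte char (#5). Advance 3.
Byte at offset 14: 0xEC = 11101100 → 3-byte char (#6). Advance 3.
Byte at offset 17: 0xF0 = 11110000 → 4-byte char (#7). Advance 4.
Reached end at offset 21 after 7 code points.

7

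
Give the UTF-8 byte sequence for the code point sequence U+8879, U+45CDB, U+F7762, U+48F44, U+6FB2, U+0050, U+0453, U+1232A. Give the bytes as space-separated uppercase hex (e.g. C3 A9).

E8 A1 B9 F1 85 B3 9B F3 B7 9D A2 F1 88 BD 84 E6 BE B2 50 D1 93 F0 92 8C AA

U+8879: 3-byte form → E8 A1 B9.
U+45CDB: 4-byte form → F1 85 B3 9B.
U+F7762: 4-byte form → F3 B7 9D A2.
U+48F44: 4-byte form → F1 88 BD 84.
U+6FB2: 3-byte form → E6 BE B2.
U+0050: 1-byte form → 50.
U+0453: 2-byte form → D1 93.
U+1232A: 4-byte form → F0 92 8C AA.
Concatenated (25 bytes): E8 A1 B9 F1 85 B3 9B F3 B7 9D A2 F1 88 BD 84 E6 BE B2 50 D1 93 F0 92 8C AA.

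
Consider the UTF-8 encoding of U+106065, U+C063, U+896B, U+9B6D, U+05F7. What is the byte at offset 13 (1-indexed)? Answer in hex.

1-indexed offset 13 is 0-indexed offset 12.
U+106065 → 4-byte form F4 86 81 A5 at offsets 0–3.
U+C063 → 3-byte form EC 81 A3 at offsets 4–6.
U+896B → 3-byte form E8 A5 AB at offsets 7–9.
U+9B6D → 3-byte form E9 AD AD at offsets 10–12.
Offset 12 falls in char 4's range; it's byte 3 of E9 AD AD = 0xAD.

0xAD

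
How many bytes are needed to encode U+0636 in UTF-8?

2

U+0636 = 0x636. UTF-8 uses 1 byte below 0x80, 2 below 0x800, 3 below 0x10000, 4 up to 0x10FFFF. 0x636 is in U+0080–U+07FF → 2 bytes.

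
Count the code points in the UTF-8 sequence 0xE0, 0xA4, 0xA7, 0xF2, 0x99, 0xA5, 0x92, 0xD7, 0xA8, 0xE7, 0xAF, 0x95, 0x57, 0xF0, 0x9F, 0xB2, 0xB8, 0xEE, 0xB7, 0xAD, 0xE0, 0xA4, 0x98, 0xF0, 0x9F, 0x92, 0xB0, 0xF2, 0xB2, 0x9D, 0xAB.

10

Byte at offset 0: 0xE0 = 11100000 → 3-byte char (#1). Advance 3.
Byte at offset 3: 0xF2 = 11110010 → 4-byte char (#2). Advance 4.
Byte at offset 7: 0xD7 = 11010111 → 2-byte char (#3). Advance 2.
Byte at offset 9: 0xE7 = 11100111 → 3-byte char (#4). Advance 3.
Byte at offset 12: 0x57 = 01010111 → 1-byte char (#5). Advance 1.
Byte at offset 13: 0xF0 = 11110000 → 4-byte char (#6). Advance 4.
Byte at offset 17: 0xEE = 11101110 → 3-byte char (#7). Advance 3.
Byte at offset 20: 0xE0 = 11100000 → 3-byte char (#8). Advance 3.
Byte at offset 23: 0xF0 = 11110000 → 4-byte char (#9). Advance 4.
Byte at offset 27: 0xF2 = 11110010 → 4-byte char (#10). Advance 4.
Reached end at offset 31 after 10 code points.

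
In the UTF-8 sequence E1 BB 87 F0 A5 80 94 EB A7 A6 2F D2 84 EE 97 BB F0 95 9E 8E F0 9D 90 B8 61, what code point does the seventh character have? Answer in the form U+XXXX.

U+1578E

Offset 0: leading byte 0xE1 = 11100001 → 3-byte char #1 = E1 BB 87.
Offset 3: leading byte 0xF0 = 11110000 → 4-byte char #2 = F0 A5 80 94.
Offset 7: leading byte 0xEB = 11101011 → 3-byte char #3 = EB A7 A6.
Offset 10: leading byte 0x2F = 00101111 → 1-byte char #4 = 2F.
Offset 11: leading byte 0xD2 = 11010010 → 2-byte char #5 = D2 84.
Offset 13: leading byte 0xEE = 11101110 → 3-byte char #6 = EE 97 BB.
Offset 16: leading byte 0xF0 = 11110000 → 4-byte char #7 = F0 95 9E 8E.
Leading byte 0xF0 = 11110000 matches 11110xxx → 4-byte sequence.
Byte 1: 0xF0 = 11110000, payload 000 (3 bits).
Byte 2: 0x95 = 10010101 (10xxxxxx ✓), payload 010101.
Byte 3: 0x9E = 10011110 (10xxxxxx ✓), payload 011110.
Byte 4: 0x8E = 10001110 (10xxxxxx ✓), payload 001110.
Concatenate: 000010101011110001110 = 0x1578E (21 bits → U+1578E).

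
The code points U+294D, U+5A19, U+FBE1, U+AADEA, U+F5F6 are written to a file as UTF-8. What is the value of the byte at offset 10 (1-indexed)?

1-indexed offset 10 is 0-indexed offset 9.
U+294D → 3-byte form E2 A5 8D at offsets 0–2.
U+5A19 → 3-byte form E5 A8 99 at offsets 3–5.
U+FBE1 → 3-byte form EF AF A1 at offsets 6–8.
U+AADEA → 4-byte form F2 AA B7 AA at offsets 9–12.
Offset 9 falls in char 4's range; it's byte 1 of F2 AA B7 AA = 0xF2.

0xF2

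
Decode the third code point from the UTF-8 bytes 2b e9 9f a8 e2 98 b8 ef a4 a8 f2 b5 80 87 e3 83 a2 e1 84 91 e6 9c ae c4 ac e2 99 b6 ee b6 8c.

U+2638

Offset 0: leading byte 0x2B = 00101011 → 1-byte char #1 = 2B.
Offset 1: leading byte 0xE9 = 11101001 → 3-byte char #2 = E9 9F A8.
Offset 4: leading byte 0xE2 = 11100010 → 3-byte char #3 = E2 98 B8.
Leading byte 0xE2 = 11100010 matches 1110xxxx → 3-byte sequence.
Byte 1: 0xE2 = 11100010, payload 0010 (4 bits).
Byte 2: 0x98 = 10011000 (10xxxxxx ✓), payload 011000.
Byte 3: 0xB8 = 10111000 (10xxxxxx ✓), payload 111000.
Concatenate: 0010011000111000 = 0x2638 (16 bits → U+2638).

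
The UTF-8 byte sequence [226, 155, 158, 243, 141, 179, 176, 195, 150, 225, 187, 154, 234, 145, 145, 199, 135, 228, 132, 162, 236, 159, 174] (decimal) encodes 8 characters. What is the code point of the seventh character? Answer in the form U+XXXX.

Offset 0: leading byte 0xE2 = 11100010 → 3-byte char #1 = E2 9B 9E.
Offset 3: leading byte 0xF3 = 11110011 → 4-byte char #2 = F3 8D B3 B0.
Offset 7: leading byte 0xC3 = 11000011 → 2-byte char #3 = C3 96.
Offset 9: leading byte 0xE1 = 11100001 → 3-byte char #4 = E1 BB 9A.
Offset 12: leading byte 0xEA = 11101010 → 3-byte char #5 = EA 91 91.
Offset 15: leading byte 0xC7 = 11000111 → 2-byte char #6 = C7 87.
Offset 17: leading byte 0xE4 = 11100100 → 3-byte char #7 = E4 84 A2.
Leading byte 0xE4 = 11100100 matches 1110xxxx → 3-byte sequence.
Byte 1: 0xE4 = 11100100, payload 0100 (4 bits).
Byte 2: 0x84 = 10000100 (10xxxxxx ✓), payload 000100.
Byte 3: 0xA2 = 10100010 (10xxxxxx ✓), payload 100010.
Concatenate: 0100000100100010 = 0x4122 (16 bits → U+4122).

U+4122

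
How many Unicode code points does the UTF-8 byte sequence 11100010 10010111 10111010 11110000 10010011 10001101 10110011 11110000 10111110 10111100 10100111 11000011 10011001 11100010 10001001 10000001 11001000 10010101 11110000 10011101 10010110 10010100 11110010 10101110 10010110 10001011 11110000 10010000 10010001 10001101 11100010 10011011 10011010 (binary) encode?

10

Byte at offset 0: 0xE2 = 11100010 → 3-byte char (#1). Advance 3.
Byte at offset 3: 0xF0 = 11110000 → 4-byte char (#2). Advance 4.
Byte at offset 7: 0xF0 = 11110000 → 4-byte char (#3). Advance 4.
Byte at offset 11: 0xC3 = 11000011 → 2-byte char (#4). Advance 2.
Byte at offset 13: 0xE2 = 11100010 → 3-byte char (#5). Advance 3.
Byte at offset 16: 0xC8 = 11001000 → 2-byte char (#6). Advance 2.
Byte at offset 18: 0xF0 = 11110000 → 4-byte char (#7). Advance 4.
Byte at offset 22: 0xF2 = 11110010 → 4-byte char (#8). Advance 4.
Byte at offset 26: 0xF0 = 11110000 → 4-byte char (#9). Advance 4.
Byte at offset 30: 0xE2 = 11100010 → 3-byte char (#10). Advance 3.
Reached end at offset 33 after 10 code points.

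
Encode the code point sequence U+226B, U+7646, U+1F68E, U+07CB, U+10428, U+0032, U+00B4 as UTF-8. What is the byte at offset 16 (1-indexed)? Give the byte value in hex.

0xA8

1-indexed offset 16 is 0-indexed offset 15.
U+226B → 3-byte form E2 89 AB at offsets 0–2.
U+7646 → 3-byte form E7 99 86 at offsets 3–5.
U+1F68E → 4-byte form F0 9F 9A 8E at offsets 6–9.
U+07CB → 2-byte form DF 8B at offsets 10–11.
U+10428 → 4-byte form F0 90 90 A8 at offsets 12–15.
Offset 15 falls in char 5's range; it's byte 4 of F0 90 90 A8 = 0xA8.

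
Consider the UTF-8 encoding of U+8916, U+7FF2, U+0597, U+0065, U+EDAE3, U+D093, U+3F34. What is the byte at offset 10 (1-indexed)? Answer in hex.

0xF3

1-indexed offset 10 is 0-indexed offset 9.
U+8916 → 3-byte form E8 A4 96 at offsets 0–2.
U+7FF2 → 3-byte form E7 BF B2 at offsets 3–5.
U+0597 → 2-byte form D6 97 at offsets 6–7.
U+0065 → 1-byte form 65 at offsets 8–8.
U+EDAE3 → 4-byte form F3 AD AB A3 at offsets 9–12.
Offset 9 falls in char 5's range; it's byte 1 of F3 AD AB A3 = 0xF3.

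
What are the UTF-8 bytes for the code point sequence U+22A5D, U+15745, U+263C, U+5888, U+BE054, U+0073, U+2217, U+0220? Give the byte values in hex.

F0 A2 A9 9D F0 95 9D 85 E2 98 BC E5 A2 88 F2 BE 81 94 73 E2 88 97 C8 A0

U+22A5D: 4-byte form → F0 A2 A9 9D.
U+15745: 4-byte form → F0 95 9D 85.
U+263C: 3-byte form → E2 98 BC.
U+5888: 3-byte form → E5 A2 88.
U+BE054: 4-byte form → F2 BE 81 94.
U+0073: 1-byte form → 73.
U+2217: 3-byte form → E2 88 97.
U+0220: 2-byte form → C8 A0.
Concatenated (24 bytes): F0 A2 A9 9D F0 95 9D 85 E2 98 BC E5 A2 88 F2 BE 81 94 73 E2 88 97 C8 A0.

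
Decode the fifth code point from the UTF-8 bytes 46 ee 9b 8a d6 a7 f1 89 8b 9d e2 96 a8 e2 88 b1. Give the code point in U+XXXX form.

Offset 0: leading byte 0x46 = 01000110 → 1-byte char #1 = 46.
Offset 1: leading byte 0xEE = 11101110 → 3-byte char #2 = EE 9B 8A.
Offset 4: leading byte 0xD6 = 11010110 → 2-byte char #3 = D6 A7.
Offset 6: leading byte 0xF1 = 11110001 → 4-byte char #4 = F1 89 8B 9D.
Offset 10: leading byte 0xE2 = 11100010 → 3-byte char #5 = E2 96 A8.
Leading byte 0xE2 = 11100010 matches 1110xxxx → 3-byte sequence.
Byte 1: 0xE2 = 11100010, payload 0010 (4 bits).
Byte 2: 0x96 = 10010110 (10xxxxxx ✓), payload 010110.
Byte 3: 0xA8 = 10101000 (10xxxxxx ✓), payload 101000.
Concatenate: 0010010110101000 = 0x25A8 (16 bits → U+25A8).

U+25A8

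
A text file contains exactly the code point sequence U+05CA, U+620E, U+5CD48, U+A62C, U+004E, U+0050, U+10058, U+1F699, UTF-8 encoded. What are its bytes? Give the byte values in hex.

U+05CA: 2-byte form → D7 8A.
U+620E: 3-byte form → E6 88 8E.
U+5CD48: 4-byte form → F1 9C B5 88.
U+A62C: 3-byte form → EA 98 AC.
U+004E: 1-byte form → 4E.
U+0050: 1-byte form → 50.
U+10058: 4-byte form → F0 90 81 98.
U+1F699: 4-byte form → F0 9F 9A 99.
Concatenated (22 bytes): D7 8A E6 88 8E F1 9C B5 88 EA 98 AC 4E 50 F0 90 81 98 F0 9F 9A 99.

D7 8A E6 88 8E F1 9C B5 88 EA 98 AC 4E 50 F0 90 81 98 F0 9F 9A 99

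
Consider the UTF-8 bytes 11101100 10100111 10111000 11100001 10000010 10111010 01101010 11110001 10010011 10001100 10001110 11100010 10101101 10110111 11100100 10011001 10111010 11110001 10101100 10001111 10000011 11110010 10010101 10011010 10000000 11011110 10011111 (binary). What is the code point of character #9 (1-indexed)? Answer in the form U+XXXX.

U+079F

Offset 0: leading byte 0xEC = 11101100 → 3-byte char #1 = EC A7 B8.
Offset 3: leading byte 0xE1 = 11100001 → 3-byte char #2 = E1 82 BA.
Offset 6: leading byte 0x6A = 01101010 → 1-byte char #3 = 6A.
Offset 7: leading byte 0xF1 = 11110001 → 4-byte char #4 = F1 93 8C 8E.
Offset 11: leading byte 0xE2 = 11100010 → 3-byte char #5 = E2 AD B7.
Offset 14: leading byte 0xE4 = 11100100 → 3-byte char #6 = E4 99 BA.
Offset 17: leading byte 0xF1 = 11110001 → 4-byte char #7 = F1 AC 8F 83.
Offset 21: leading byte 0xF2 = 11110010 → 4-byte char #8 = F2 95 9A 80.
Offset 25: leading byte 0xDE = 11011110 → 2-byte char #9 = DE 9F.
Leading byte 0xDE = 11011110 matches 110xxxxx → 2-byte sequence.
Byte 1: 0xDE = 11011110, payload 11110 (5 bits).
Byte 2: 0x9F = 10011111 (10xxxxxx ✓), payload 011111.
Concatenate: 11110011111 = 0x79F (11 bits → U+079F).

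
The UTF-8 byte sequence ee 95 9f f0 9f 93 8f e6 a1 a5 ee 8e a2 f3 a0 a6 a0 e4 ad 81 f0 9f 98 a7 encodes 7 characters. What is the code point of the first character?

Offset 0: leading byte 0xEE = 11101110 → 3-byte char #1 = EE 95 9F.
Leading byte 0xEE = 11101110 matches 1110xxxx → 3-byte sequence.
Byte 1: 0xEE = 11101110, payload 1110 (4 bits).
Byte 2: 0x95 = 10010101 (10xxxxxx ✓), payload 010101.
Byte 3: 0x9F = 10011111 (10xxxxxx ✓), payload 011111.
Concatenate: 1110010101011111 = 0xE55F (16 bits → U+E55F).

U+E55F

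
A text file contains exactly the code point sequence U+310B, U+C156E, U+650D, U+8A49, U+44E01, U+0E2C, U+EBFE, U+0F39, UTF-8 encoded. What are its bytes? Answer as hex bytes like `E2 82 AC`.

E3 84 8B F3 81 95 AE E6 94 8D E8 A9 89 F1 84 B8 81 E0 B8 AC EE AF BE E0 BC B9

U+310B: 3-byte form → E3 84 8B.
U+C156E: 4-byte form → F3 81 95 AE.
U+650D: 3-byte form → E6 94 8D.
U+8A49: 3-byte form → E8 A9 89.
U+44E01: 4-byte form → F1 84 B8 81.
U+0E2C: 3-byte form → E0 B8 AC.
U+EBFE: 3-byte form → EE AF BE.
U+0F39: 3-byte form → E0 BC B9.
Concatenated (26 bytes): E3 84 8B F3 81 95 AE E6 94 8D E8 A9 89 F1 84 B8 81 E0 B8 AC EE AF BE E0 BC B9.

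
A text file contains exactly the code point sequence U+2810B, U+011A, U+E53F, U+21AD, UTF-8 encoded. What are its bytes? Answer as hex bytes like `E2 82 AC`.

F0 A8 84 8B C4 9A EE 94 BF E2 86 AD

U+2810B: 4-byte form → F0 A8 84 8B.
U+011A: 2-byte form → C4 9A.
U+E53F: 3-byte form → EE 94 BF.
U+21AD: 3-byte form → E2 86 AD.
Concatenated (12 bytes): F0 A8 84 8B C4 9A EE 94 BF E2 86 AD.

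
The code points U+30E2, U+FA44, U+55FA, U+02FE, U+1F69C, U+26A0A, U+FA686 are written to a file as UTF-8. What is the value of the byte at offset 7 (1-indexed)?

1-indexed offset 7 is 0-indexed offset 6.
U+30E2 → 3-byte form E3 83 A2 at offsets 0–2.
U+FA44 → 3-byte form EF A9 84 at offsets 3–5.
U+55FA → 3-byte form E5 97 BA at offsets 6–8.
Offset 6 falls in char 3's range; it's byte 1 of E5 97 BA = 0xE5.

0xE5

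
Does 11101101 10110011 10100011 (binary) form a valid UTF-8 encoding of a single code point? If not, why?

invalid (encodes a surrogate (U+D800–U+DFFF))

Structurally a 3-byte sequence; payload = 0xDCE3.
But 0xDCE3 is in U+D800–U+DFFF, the surrogate range. Surrogates are not Unicode scalar values and are forbidden in UTF-8.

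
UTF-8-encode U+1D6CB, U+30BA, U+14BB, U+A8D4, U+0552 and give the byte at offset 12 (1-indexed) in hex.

0xA3

1-indexed offset 12 is 0-indexed offset 11.
U+1D6CB → 4-byte form F0 9D 9B 8B at offsets 0–3.
U+30BA → 3-byte form E3 82 BA at offsets 4–6.
U+14BB → 3-byte form E1 92 BB at offsets 7–9.
U+A8D4 → 3-byte form EA A3 94 at offsets 10–12.
Offset 11 falls in char 4's range; it's byte 2 of EA A3 94 = 0xA3.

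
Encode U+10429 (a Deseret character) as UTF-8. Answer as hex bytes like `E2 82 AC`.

F0 90 90 A9

U+10429 = 0x10429 = 66601 decimal. In range U+10000–U+10FFFF → 4-byte form: 11110xxx 10xxxxxx 10xxxxxx 10xxxxxx.
Binary (21 bits): 000010000010000101001.
Split 3+6+6+6: 000 | 010000 | 010000 | 101001.
Byte 1: 11110000 = 0xF0.
Byte 2: 10010000 = 0x90.
Byte 3: 10010000 = 0x90.
Byte 4: 10101001 = 0xA9.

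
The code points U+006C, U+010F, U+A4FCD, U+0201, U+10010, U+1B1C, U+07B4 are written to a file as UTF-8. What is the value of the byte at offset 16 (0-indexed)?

0xDE

U+006C → 1-byte form 6C at offsets 0–0.
U+010F → 2-byte form C4 8F at offsets 1–2.
U+A4FCD → 4-byte form F2 A4 BF 8D at offsets 3–6.
U+0201 → 2-byte form C8 81 at offsets 7–8.
U+10010 → 4-byte form F0 90 80 90 at offsets 9–12.
U+1B1C → 3-byte form E1 AC 9C at offsets 13–15.
U+07B4 → 2-byte form DE B4 at offsets 16–17.
Offset 16 falls in char 7's range; it's byte 1 of DE B4 = 0xDE.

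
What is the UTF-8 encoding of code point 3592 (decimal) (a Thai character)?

E0 B8 88

U+0E08 = 0xE08 = 3592 decimal. In range U+0800–U+FFFF → 3-byte form: 1110xxxx 10xxxxxx 10xxxxxx.
Binary (16 bits): 0000111000001000.
Split 4+6+6: 0000 | 111000 | 001000.
Byte 1: 11100000 = 0xE0.
Byte 2: 10111000 = 0xB8.
Byte 3: 10001000 = 0x88.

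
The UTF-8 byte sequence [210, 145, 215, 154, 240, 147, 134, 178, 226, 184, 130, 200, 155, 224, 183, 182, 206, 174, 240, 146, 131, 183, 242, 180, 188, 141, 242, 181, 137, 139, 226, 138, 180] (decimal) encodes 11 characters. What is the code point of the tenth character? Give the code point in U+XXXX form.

U+B524B

Offset 0: leading byte 0xD2 = 11010010 → 2-byte char #1 = D2 91.
Offset 2: leading byte 0xD7 = 11010111 → 2-byte char #2 = D7 9A.
Offset 4: leading byte 0xF0 = 11110000 → 4-byte char #3 = F0 93 86 B2.
Offset 8: leading byte 0xE2 = 11100010 → 3-byte char #4 = E2 B8 82.
Offset 11: leading byte 0xC8 = 11001000 → 2-byte char #5 = C8 9B.
Offset 13: leading byte 0xE0 = 11100000 → 3-byte char #6 = E0 B7 B6.
Offset 16: leading byte 0xCE = 11001110 → 2-byte char #7 = CE AE.
Offset 18: leading byte 0xF0 = 11110000 → 4-byte char #8 = F0 92 83 B7.
Offset 22: leading byte 0xF2 = 11110010 → 4-byte char #9 = F2 B4 BC 8D.
Offset 26: leading byte 0xF2 = 11110010 → 4-byte char #10 = F2 B5 89 8B.
Leading byte 0xF2 = 11110010 matches 11110xxx → 4-byte sequence.
Byte 1: 0xF2 = 11110010, payload 010 (3 bits).
Byte 2: 0xB5 = 10110101 (10xxxxxx ✓), payload 110101.
Byte 3: 0x89 = 10001001 (10xxxxxx ✓), payload 001001.
Byte 4: 0x8B = 10001011 (10xxxxxx ✓), payload 001011.
Concatenate: 010110101001001001011 = 0xB524B (21 bits → U+B524B).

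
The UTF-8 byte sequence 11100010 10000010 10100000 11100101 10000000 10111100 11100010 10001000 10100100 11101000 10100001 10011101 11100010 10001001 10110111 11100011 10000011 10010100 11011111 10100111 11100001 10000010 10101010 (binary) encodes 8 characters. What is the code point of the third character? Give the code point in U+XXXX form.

Offset 0: leading byte 0xE2 = 11100010 → 3-byte char #1 = E2 82 A0.
Offset 3: leading byte 0xE5 = 11100101 → 3-byte char #2 = E5 80 BC.
Offset 6: leading byte 0xE2 = 11100010 → 3-byte char #3 = E2 88 A4.
Leading byte 0xE2 = 11100010 matches 1110xxxx → 3-byte sequence.
Byte 1: 0xE2 = 11100010, payload 0010 (4 bits).
Byte 2: 0x88 = 10001000 (10xxxxxx ✓), payload 001000.
Byte 3: 0xA4 = 10100100 (10xxxxxx ✓), payload 100100.
Concatenate: 0010001000100100 = 0x2224 (16 bits → U+2224).

U+2224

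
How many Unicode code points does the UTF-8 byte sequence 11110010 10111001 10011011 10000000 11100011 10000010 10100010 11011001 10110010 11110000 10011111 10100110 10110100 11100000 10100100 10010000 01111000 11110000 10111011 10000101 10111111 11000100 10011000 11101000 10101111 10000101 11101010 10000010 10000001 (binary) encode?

10

Byte at offset 0: 0xF2 = 11110010 → 4-byte char (#1). Advance 4.
Byte at offset 4: 0xE3 = 11100011 → 3-byte char (#2). Advance 3.
Byte at offset 7: 0xD9 = 11011001 → 2-byte char (#3). Advance 2.
Byte at offset 9: 0xF0 = 11110000 → 4-byte char (#4). Advance 4.
Byte at offset 13: 0xE0 = 11100000 → 3-byte char (#5). Advance 3.
Byte at offset 16: 0x78 = 01111000 → 1-byte char (#6). Advance 1.
Byte at offset 17: 0xF0 = 11110000 → 4-byte char (#7). Advance 4.
Byte at offset 21: 0xC4 = 11000100 → 2-byte char (#8). Advance 2.
Byte at offset 23: 0xE8 = 11101000 → 3-byte char (#9). Advance 3.
Byte at offset 26: 0xEA = 11101010 → 3-byte char (#10). Advance 3.
Reached end at offset 29 after 10 code points.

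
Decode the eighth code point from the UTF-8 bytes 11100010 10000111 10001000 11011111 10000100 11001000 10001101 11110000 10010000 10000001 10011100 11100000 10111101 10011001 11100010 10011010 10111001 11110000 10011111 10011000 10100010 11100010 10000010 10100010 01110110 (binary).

U+20A2

Offset 0: leading byte 0xE2 = 11100010 → 3-byte char #1 = E2 87 88.
Offset 3: leading byte 0xDF = 11011111 → 2-byte char #2 = DF 84.
Offset 5: leading byte 0xC8 = 11001000 → 2-byte char #3 = C8 8D.
Offset 7: leading byte 0xF0 = 11110000 → 4-byte char #4 = F0 90 81 9C.
Offset 11: leading byte 0xE0 = 11100000 → 3-byte char #5 = E0 BD 99.
Offset 14: leading byte 0xE2 = 11100010 → 3-byte char #6 = E2 9A B9.
Offset 17: leading byte 0xF0 = 11110000 → 4-byte char #7 = F0 9F 98 A2.
Offset 21: leading byte 0xE2 = 11100010 → 3-byte char #8 = E2 82 A2.
Leading byte 0xE2 = 11100010 matches 1110xxxx → 3-byte sequence.
Byte 1: 0xE2 = 11100010, payload 0010 (4 bits).
Byte 2: 0x82 = 10000010 (10xxxxxx ✓), payload 000010.
Byte 3: 0xA2 = 10100010 (10xxxxxx ✓), payload 100010.
Concatenate: 0010000010100010 = 0x20A2 (16 bits → U+20A2).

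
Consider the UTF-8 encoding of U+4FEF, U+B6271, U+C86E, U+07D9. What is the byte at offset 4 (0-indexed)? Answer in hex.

U+4FEF → 3-byte form E4 BF AF at offsets 0–2.
U+B6271 → 4-byte form F2 B6 89 B1 at offsets 3–6.
Offset 4 falls in char 2's range; it's byte 2 of F2 B6 89 B1 = 0xB6.

0xB6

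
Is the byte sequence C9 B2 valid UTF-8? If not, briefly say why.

valid

Leading byte 0xC9 = 11001001 → 2-byte form.
Continuation bytes 0xB2=10110010 all match 10xxxxxx.
Decoded value 0x272 is ≥ 0x80 (shortest form) and not a surrogate.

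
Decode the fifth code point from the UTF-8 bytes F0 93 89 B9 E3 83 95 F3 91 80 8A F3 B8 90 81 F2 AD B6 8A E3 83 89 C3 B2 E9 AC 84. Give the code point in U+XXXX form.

Offset 0: leading byte 0xF0 = 11110000 → 4-byte char #1 = F0 93 89 B9.
Offset 4: leading byte 0xE3 = 11100011 → 3-byte char #2 = E3 83 95.
Offset 7: leading byte 0xF3 = 11110011 → 4-byte char #3 = F3 91 80 8A.
Offset 11: leading byte 0xF3 = 11110011 → 4-byte char #4 = F3 B8 90 81.
Offset 15: leading byte 0xF2 = 11110010 → 4-byte char #5 = F2 AD B6 8A.
Leading byte 0xF2 = 11110010 matches 11110xxx → 4-byte sequence.
Byte 1: 0xF2 = 11110010, payload 010 (3 bits).
Byte 2: 0xAD = 10101101 (10xxxxxx ✓), payload 101101.
Byte 3: 0xB6 = 10110110 (10xxxxxx ✓), payload 110110.
Byte 4: 0x8A = 10001010 (10xxxxxx ✓), payload 001010.
Concatenate: 010101101110110001010 = 0xADD8A (21 bits → U+ADD8A).

U+ADD8A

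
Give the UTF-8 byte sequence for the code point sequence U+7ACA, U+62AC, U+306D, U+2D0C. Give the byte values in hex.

U+7ACA: 3-byte form → E7 AB 8A.
U+62AC: 3-byte form → E6 8A AC.
U+306D: 3-byte form → E3 81 AD.
U+2D0C: 3-byte form → E2 B4 8C.
Concatenated (12 bytes): E7 AB 8A E6 8A AC E3 81 AD E2 B4 8C.

E7 AB 8A E6 8A AC E3 81 AD E2 B4 8C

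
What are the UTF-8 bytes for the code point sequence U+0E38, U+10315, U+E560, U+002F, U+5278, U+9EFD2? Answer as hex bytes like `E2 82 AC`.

U+0E38: 3-byte form → E0 B8 B8.
U+10315: 4-byte form → F0 90 8C 95.
U+E560: 3-byte form → EE 95 A0.
U+002F: 1-byte form → 2F.
U+5278: 3-byte form → E5 89 B8.
U+9EFD2: 4-byte form → F2 9E BF 92.
Concatenated (18 bytes): E0 B8 B8 F0 90 8C 95 EE 95 A0 2F E5 89 B8 F2 9E BF 92.

E0 B8 B8 F0 90 8C 95 EE 95 A0 2F E5 89 B8 F2 9E BF 92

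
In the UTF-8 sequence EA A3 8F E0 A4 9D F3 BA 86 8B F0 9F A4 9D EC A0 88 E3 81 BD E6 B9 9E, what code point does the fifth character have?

U+C808

Offset 0: leading byte 0xEA = 11101010 → 3-byte char #1 = EA A3 8F.
Offset 3: leading byte 0xE0 = 11100000 → 3-byte char #2 = E0 A4 9D.
Offset 6: leading byte 0xF3 = 11110011 → 4-byte char #3 = F3 BA 86 8B.
Offset 10: leading byte 0xF0 = 11110000 → 4-byte char #4 = F0 9F A4 9D.
Offset 14: leading byte 0xEC = 11101100 → 3-byte char #5 = EC A0 88.
Leading byte 0xEC = 11101100 matches 1110xxxx → 3-byte sequence.
Byte 1: 0xEC = 11101100, payload 1100 (4 bits).
Byte 2: 0xA0 = 10100000 (10xxxxxx ✓), payload 100000.
Byte 3: 0x88 = 10001000 (10xxxxxx ✓), payload 001000.
Concatenate: 1100100000001000 = 0xC808 (16 bits → U+C808).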